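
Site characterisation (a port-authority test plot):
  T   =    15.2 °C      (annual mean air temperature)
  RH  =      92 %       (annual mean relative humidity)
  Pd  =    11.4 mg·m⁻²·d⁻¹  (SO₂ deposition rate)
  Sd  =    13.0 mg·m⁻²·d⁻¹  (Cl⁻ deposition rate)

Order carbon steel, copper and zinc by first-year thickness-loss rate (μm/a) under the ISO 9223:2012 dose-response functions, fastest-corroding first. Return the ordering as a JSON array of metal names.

["carbon steel", "copper", "zinc"]

carbon steel: T>10 °C ⇒ hinge -0.054·(15.2−10) = -0.2808
  Pd branch = 1.77·Pd^0.52·e^(0.02·RH+f) = 29.83 μm/a
  Sd branch = 0.102·Sd^0.62·e^(0.033·RH+0.04·T) = 19.13 μm/a
  r_corr = 29.83 + 19.13 = 48.97 μm/a
copper: T>10 °C ⇒ hinge -0.080·(15.2−10) = -0.4160
  SO₂ term: 0.0053·11.4^0.26·exp(0.059·92-0.4160) = 1.499
  Cl⁻ term: 0.01025·13.0^0.27·exp(0.036·92+0.049·15.2) = 1.184
  r_corr = 1.499 + 1.184 = 2.683 μm/a
zinc: temperature factor f = -0.071·(5.2) = -0.3692
  SO₂ term: 0.0129·11.4^0.44·exp(0.046·92-0.3692) = 1.792
  Sd branch = 0.0175·Sd^0.57·e^(0.008·RH+0.085·T) = 0.5738 μm/a
  sum: 1.792 + 0.5738 → r_corr = 2.365 μm/a
Ordering by μm/a: carbon steel (49) > copper (2.68) > zinc (2.37)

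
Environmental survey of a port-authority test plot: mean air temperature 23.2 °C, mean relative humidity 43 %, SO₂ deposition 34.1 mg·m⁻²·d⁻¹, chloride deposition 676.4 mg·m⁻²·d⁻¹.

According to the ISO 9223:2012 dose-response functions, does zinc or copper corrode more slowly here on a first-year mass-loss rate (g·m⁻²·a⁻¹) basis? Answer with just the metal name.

copper

zinc: temperature factor f = -0.071·(13.2) = -0.9372
  Pd branch = 0.0129·Pd^0.44·e^(0.046·RH+f) = 0.1726 μm/a
  Sd branch = 0.0175·Sd^0.57·e^(0.008·RH+0.085·T) = 7.279 μm/a
  r_corr = 0.1726 + 7.279 = 7.452 μm/a
  mass loss = 7.452 μm/a × 7.14 g/cm³ = 53.21 g·m⁻²·a⁻¹
copper: T>10 °C ⇒ hinge -0.080·(23.2−10) = -1.0560
  Pd branch = 0.0053·Pd^0.26·e^(0.059·RH+f) = 0.05834 μm/a
  Sd branch = 0.01025·Sd^0.27·e^(0.036·RH+0.049·T) = 0.8727 μm/a
  r_corr = 0.05834 + 0.8727 = 0.9311 μm/a
  mass loss = 0.9311 μm/a × 8.96 g/cm³ = 8.342 g·m⁻²·a⁻¹
Ordering by g·m⁻²·a⁻¹: zinc (53.2) > copper (8.34)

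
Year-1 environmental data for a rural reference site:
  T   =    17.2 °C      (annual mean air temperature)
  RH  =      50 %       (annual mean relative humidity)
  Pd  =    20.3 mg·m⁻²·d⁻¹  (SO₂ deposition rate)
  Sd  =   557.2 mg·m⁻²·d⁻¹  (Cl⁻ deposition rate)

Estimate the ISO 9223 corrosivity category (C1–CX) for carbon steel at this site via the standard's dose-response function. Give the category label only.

C4

carbon steel: f(T) = -0.054·(T−10) [T>10 °C] = -0.3888
  SO₂ term: 1.77·20.3^0.52·exp(0.02·50-0.3888) = 15.61
  Cl⁻ term: 0.102·557.2^0.62·exp(0.033·50+0.04·17.2) = 53.27
  sum: 15.61 + 53.27 → r_corr = 68.88 μm/a
ISO 9223 Table 2 (carbon steel): 50 < 68.9 ≤ 80 μm/a ⇒ C4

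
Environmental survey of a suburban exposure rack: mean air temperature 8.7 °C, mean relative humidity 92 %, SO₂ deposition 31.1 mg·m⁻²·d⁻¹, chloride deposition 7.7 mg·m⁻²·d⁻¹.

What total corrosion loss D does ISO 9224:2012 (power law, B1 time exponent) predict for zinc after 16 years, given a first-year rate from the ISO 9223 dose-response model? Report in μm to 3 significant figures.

zinc: temperature factor f = +0.038·(-1.3) = -0.0494
  SO₂ term: 0.0129·31.1^0.44·exp(0.046·92-0.0494) = 3.836
  Sd branch = 0.0175·Sd^0.57·e^(0.008·RH+0.085·T) = 0.245 μm/a
  r_corr = 3.836 + 0.245 = 4.081 μm/a
Power-law: D(16) = r_corr · 16^0.813
  D(16) = 4.081 × 16^0.813 = 4.081 × 9.527 = 38.88 μm

D(16) = 38.9 μm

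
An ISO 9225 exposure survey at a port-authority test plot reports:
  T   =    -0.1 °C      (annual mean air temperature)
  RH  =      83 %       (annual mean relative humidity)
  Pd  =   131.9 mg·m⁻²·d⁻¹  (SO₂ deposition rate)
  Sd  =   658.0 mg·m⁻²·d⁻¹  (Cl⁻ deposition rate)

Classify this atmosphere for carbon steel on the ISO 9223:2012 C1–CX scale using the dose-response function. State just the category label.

C5

carbon steel: f(T) = +0.150·(T−10) [T≤10 °C] = -1.5150
  sulphur-dioxide contribution → 25.91 μm/a
  chloride contribution → 87.84 μm/a
  ⇒ r_corr(carbon steel) = 113.8 μm/a
ISO 9223 Table 2 (carbon steel): 80 < 114 ≤ 200 μm/a ⇒ C5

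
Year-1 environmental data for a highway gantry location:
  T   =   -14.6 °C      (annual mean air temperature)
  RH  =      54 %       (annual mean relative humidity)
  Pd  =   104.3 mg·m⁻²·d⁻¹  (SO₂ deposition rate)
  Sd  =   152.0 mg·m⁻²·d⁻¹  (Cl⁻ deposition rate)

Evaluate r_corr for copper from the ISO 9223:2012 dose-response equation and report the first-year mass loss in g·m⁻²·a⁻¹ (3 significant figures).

copper: temperature factor f = +0.126·(-24.6) = -3.0996
  SO₂ term: 0.0053·104.3^0.26·exp(0.059·54-3.0996) = 0.01934
  Cl⁻ term: 0.01025·152.0^0.27·exp(0.036·54+0.049·-14.6) = 0.136
  sum: 0.01934 + 0.136 → r_corr = 0.1553 μm/a
Convert to mass loss: 0.1553 μm/a × 8.96 g/cm³ = 1.391 g·m⁻²·a⁻¹

r_corr = 1.39 g·m⁻²·a⁻¹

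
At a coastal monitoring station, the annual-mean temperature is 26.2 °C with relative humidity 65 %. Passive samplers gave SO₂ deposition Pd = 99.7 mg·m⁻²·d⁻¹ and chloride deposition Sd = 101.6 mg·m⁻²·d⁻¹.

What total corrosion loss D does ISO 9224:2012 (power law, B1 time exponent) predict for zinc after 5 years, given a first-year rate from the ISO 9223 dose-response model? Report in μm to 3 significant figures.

D(5) = 16.3 μm

zinc: temperature factor f = -0.071·(16.2) = -1.1502
  SO₂ term: 0.0129·99.7^0.44·exp(0.046·65-1.1502) = 0.6152
  Cl⁻ term: 0.0175·101.6^0.57·exp(0.008·65+0.085·26.2) = 3.802
  r_corr = 0.6152 + 3.802 = 4.417 μm/a
Power-law: D(5) = r_corr · 5^0.813
  D(5) = 4.417 × 5^0.813 = 4.417 × 3.701 = 16.34 μm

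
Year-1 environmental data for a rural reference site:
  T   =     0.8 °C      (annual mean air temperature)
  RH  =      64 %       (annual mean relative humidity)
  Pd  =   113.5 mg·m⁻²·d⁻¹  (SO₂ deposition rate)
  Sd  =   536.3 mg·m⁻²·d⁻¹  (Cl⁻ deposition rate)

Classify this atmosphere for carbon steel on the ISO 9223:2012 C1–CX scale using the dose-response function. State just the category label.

carbon steel: f(T) = +0.150·(T−10) [T≤10 °C] = -1.3800
  Pd branch = 1.77·Pd^0.52·e^(0.02·RH+f) = 18.76 μm/a
  Sd branch = 0.102·Sd^0.62·e^(0.033·RH+0.04·T) = 42.85 μm/a
  r_corr = 18.76 + 42.85 = 61.61 μm/a
61.6 μm/a falls in (50, 80] for carbon steel → category C4

C4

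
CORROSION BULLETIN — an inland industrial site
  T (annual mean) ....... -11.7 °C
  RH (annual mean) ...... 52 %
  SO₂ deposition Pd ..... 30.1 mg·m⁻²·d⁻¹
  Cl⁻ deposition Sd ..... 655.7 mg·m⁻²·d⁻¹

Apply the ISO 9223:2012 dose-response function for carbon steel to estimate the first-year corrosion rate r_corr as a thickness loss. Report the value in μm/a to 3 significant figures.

carbon steel: f(T) = +0.150·(T−10) [T≤10 °C] = -3.2550
  sulphur-dioxide contribution → 1.135 μm/a
  chloride contribution → 19.81 μm/a
  total first-year rate 20.95 μm/a

r_corr = 20.9 μm/a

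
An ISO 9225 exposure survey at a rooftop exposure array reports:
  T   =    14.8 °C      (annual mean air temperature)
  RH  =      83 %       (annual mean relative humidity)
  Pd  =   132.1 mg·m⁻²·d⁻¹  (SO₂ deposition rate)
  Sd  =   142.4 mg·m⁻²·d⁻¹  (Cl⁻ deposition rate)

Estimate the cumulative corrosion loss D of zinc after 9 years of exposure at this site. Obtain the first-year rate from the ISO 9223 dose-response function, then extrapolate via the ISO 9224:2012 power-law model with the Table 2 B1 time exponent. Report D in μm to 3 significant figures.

D(9) = 33.4 μm

zinc: T>10 °C ⇒ hinge -0.071·(14.8−10) = -0.3408
  SO₂ term: 0.0129·132.1^0.44·exp(0.046·83-0.3408) = 3.58
  Sd branch = 0.0175·Sd^0.57·e^(0.008·RH+0.085·T) = 2.02 μm/a
  r_corr = 3.58 + 2.02 = 5.6 μm/a
Long-term exponent b (ISO 9224 Table 2, B1) = 0.813
  D(9) = 5.6 × 9^0.813 = 5.6 × 5.968 = 33.42 μm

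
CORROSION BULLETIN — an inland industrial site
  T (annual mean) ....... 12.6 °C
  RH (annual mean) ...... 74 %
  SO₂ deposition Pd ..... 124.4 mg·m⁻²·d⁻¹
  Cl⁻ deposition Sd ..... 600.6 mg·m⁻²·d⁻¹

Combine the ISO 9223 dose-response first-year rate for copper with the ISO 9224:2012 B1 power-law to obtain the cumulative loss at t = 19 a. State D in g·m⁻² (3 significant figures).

D(19) = 174 g·m⁻²

copper: temperature factor f = -0.080·(2.6) = -0.2080
  sulphur-dioxide contribution → 1.188 μm/a
  chloride contribution → 1.535 μm/a
  total first-year rate 2.722 μm/a
Long-term exponent b (ISO 9224 Table 2, B1) = 0.667
  D(19) = 2.722 × 19^0.667 = 2.722 × 7.127 = 19.4 μm
  Mass loss = 19.4 μm × 8.96 g/cm³ = 173.9 g·m⁻²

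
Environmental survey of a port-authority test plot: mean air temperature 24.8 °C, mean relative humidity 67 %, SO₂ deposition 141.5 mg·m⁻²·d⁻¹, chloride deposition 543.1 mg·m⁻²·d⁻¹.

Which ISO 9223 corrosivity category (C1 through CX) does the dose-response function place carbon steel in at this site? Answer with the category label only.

carbon steel: f(T) = -0.054·(T−10) [T>10 °C] = -0.7992
  Pd branch = 1.77·Pd^0.52·e^(0.02·RH+f) = 39.92 μm/a
  Cl⁻ term: 0.102·543.1^0.62·exp(0.033·67+0.04·24.8) = 124.5
  sum: 39.92 + 124.5 → r_corr = 164.5 μm/a
ISO 9223 Table 2 (carbon steel): 80 < 164 ≤ 200 μm/a ⇒ C5

C5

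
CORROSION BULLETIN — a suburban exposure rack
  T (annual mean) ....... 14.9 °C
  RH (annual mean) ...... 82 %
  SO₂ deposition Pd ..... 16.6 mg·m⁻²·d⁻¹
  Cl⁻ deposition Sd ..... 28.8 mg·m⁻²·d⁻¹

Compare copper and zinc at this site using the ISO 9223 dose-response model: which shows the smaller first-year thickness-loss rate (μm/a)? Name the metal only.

copper: T>10 °C ⇒ hinge -0.080·(14.9−10) = -0.3920
  SO₂ term: 0.0053·16.6^0.26·exp(0.059·82-0.3920) = 0.9384
  Cl⁻ term: 0.01025·28.8^0.27·exp(0.036·82+0.049·14.9) = 1.009
  sum: 0.9384 + 1.009 → r_corr = 1.947 μm/a
zinc: T>10 °C ⇒ hinge -0.071·(14.9−10) = -0.3479
  SO₂ term: 0.0129·16.6^0.44·exp(0.046·82-0.3479) = 1.363
  Cl⁻ term: 0.0175·28.8^0.57·exp(0.008·82+0.085·14.9) = 0.8125
  sum: 1.363 + 0.8125 → r_corr = 2.176 μm/a
Ordering by μm/a: zinc (2.18) > copper (1.95)

copper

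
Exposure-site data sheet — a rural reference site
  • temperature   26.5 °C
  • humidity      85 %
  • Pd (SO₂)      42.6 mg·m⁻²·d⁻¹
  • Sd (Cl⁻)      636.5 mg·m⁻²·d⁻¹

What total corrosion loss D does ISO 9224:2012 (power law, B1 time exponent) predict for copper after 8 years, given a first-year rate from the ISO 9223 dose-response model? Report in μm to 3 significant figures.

D(8) = 20.6 μm

copper: f(T) = -0.080·(T−10) [T>10 °C] = -1.3200
  SO₂ term: 0.0053·42.6^0.26·exp(0.059·85-1.3200) = 0.5658
  Cl⁻ term: 0.01025·636.5^0.27·exp(0.036·85+0.049·26.5) = 4.577
  r_corr = 0.5658 + 4.577 = 5.143 μm/a
ISO 9224: D(t) = r_corr · t^b with b = 0.667 (copper, B1)
  D(8) = 5.143 × 8^0.667 = 5.143 × 4.003 = 20.59 μm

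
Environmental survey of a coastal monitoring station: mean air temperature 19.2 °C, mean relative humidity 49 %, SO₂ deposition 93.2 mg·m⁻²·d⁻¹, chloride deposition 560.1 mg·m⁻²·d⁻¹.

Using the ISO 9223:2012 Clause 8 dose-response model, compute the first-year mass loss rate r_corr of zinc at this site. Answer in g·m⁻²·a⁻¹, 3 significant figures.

r_corr = 38.2 g·m⁻²·a⁻¹

zinc: T>10 °C ⇒ hinge -0.071·(19.2−10) = -0.6532
  sulphur-dioxide contribution → 0.4703 μm/a
  chloride contribution → 4.882 μm/a
  total first-year rate 5.352 μm/a
Convert to mass loss: 5.352 μm/a × 7.14 g/cm³ = 38.21 g·m⁻²·a⁻¹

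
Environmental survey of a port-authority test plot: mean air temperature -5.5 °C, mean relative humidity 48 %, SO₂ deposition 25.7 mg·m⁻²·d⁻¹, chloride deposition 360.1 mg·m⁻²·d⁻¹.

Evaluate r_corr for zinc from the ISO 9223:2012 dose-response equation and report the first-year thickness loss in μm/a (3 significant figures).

r_corr = 0.733 μm/a

zinc: f(T) = +0.038·(T−10) [T≤10 °C] = -0.5890
  sulphur-dioxide contribution → 0.2717 μm/a
  chloride contribution → 0.4612 μm/a
  ⇒ r_corr(zinc) = 0.7329 μm/a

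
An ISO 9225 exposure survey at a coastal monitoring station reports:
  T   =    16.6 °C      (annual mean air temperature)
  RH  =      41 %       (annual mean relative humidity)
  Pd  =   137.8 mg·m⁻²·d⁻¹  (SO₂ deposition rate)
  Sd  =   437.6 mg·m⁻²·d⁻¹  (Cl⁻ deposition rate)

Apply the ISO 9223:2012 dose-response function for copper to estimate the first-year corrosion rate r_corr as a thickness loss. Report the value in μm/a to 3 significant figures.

copper: f(T) = -0.080·(T−10) [T>10 °C] = -0.5280
  sulphur-dioxide contribution → 0.1264 μm/a
  chloride contribution → 0.5225 μm/a
  ⇒ r_corr(copper) = 0.6489 μm/a

r_corr = 0.649 μm/a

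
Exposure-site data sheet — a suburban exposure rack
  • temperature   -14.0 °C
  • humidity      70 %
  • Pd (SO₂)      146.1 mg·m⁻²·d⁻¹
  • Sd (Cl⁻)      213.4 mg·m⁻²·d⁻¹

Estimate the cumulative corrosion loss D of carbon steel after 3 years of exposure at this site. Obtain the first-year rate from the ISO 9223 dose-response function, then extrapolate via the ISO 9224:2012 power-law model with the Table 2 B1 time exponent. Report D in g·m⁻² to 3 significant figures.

D(3) = 264 g·m⁻²

carbon steel: T≤10 °C ⇒ hinge +0.150·(-14.0−10) = -3.6000
  sulphur-dioxide contribution → 2.619 μm/a
  chloride contribution → 16.32 μm/a
  total first-year rate 18.94 μm/a
Long-term exponent b (ISO 9224 Table 2, B1) = 0.523
  D(3) = 18.94 × 3^0.523 = 18.94 × 1.776 = 33.64 μm
  Mass loss = 33.64 μm × 7.85 g/cm³ = 264.1 g·m⁻²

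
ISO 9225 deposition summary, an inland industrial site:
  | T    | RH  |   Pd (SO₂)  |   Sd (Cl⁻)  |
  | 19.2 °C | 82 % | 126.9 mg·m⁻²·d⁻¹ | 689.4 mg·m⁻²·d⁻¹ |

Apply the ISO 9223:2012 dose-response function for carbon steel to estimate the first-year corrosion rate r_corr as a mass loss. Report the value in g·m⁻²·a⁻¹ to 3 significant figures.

r_corr = 2.03e+03 g·m⁻²·a⁻¹

carbon steel: T>10 °C ⇒ hinge -0.054·(19.2−10) = -0.4968
  SO₂ term: 1.77·126.9^0.52·exp(0.02·82-0.4968) = 68.91
  Cl⁻ term: 0.102·689.4^0.62·exp(0.033·82+0.04·19.2) = 189.3
  r_corr = 68.91 + 189.3 = 258.2 μm/a
Convert to mass loss: 258.2 μm/a × 7.85 g/cm³ = 2027 g·m⁻²·a⁻¹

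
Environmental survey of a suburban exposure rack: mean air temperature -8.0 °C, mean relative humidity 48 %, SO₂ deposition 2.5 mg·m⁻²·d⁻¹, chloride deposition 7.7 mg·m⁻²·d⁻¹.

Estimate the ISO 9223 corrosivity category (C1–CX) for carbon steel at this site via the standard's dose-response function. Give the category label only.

C2

carbon steel: T≤10 °C ⇒ hinge +0.150·(-8.0−10) = -2.7000
  SO₂ term: 1.77·2.5^0.52·exp(0.02·48-2.7000) = 0.5003
  Cl⁻ term: 0.102·7.7^0.62·exp(0.033·48+0.04·-8.0) = 1.28
  r_corr = 0.5003 + 1.28 = 1.78 μm/a
Category bounds: 1.3…25 μm/a bracket r_corr ⇒ C2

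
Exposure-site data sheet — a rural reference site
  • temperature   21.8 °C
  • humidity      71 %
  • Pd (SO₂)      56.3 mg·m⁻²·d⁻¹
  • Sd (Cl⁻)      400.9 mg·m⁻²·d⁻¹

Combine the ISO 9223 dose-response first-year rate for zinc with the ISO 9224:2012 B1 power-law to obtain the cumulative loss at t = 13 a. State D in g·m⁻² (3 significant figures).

zinc: f(T) = -0.071·(T−10) [T>10 °C] = -0.8378
  sulphur-dioxide contribution → 0.8617 μm/a
  chloride contribution → 6.001 μm/a
  total first-year rate 6.862 μm/a
Long-term exponent b (ISO 9224 Table 2, B1) = 0.813
  D(13) = 6.862 × 13^0.813 = 6.862 × 8.047 = 55.22 μm
  Mass loss = 55.22 μm × 7.14 g/cm³ = 394.3 g·m⁻²

D(13) = 394 g·m⁻²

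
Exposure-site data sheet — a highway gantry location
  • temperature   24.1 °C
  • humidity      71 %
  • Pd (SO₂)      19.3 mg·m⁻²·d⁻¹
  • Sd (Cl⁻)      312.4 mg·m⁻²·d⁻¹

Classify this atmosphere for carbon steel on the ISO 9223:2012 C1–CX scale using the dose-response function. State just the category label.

carbon steel: f(T) = -0.054·(T−10) [T>10 °C] = -0.7614
  SO₂ term: 1.77·19.3^0.52·exp(0.02·71-0.7614) = 15.94
  Cl⁻ term: 0.102·312.4^0.62·exp(0.033·71+0.04·24.1) = 98.07
  r_corr = 15.94 + 98.07 = 114 μm/a
Category bounds: 80…200 μm/a bracket r_corr ⇒ C5

C5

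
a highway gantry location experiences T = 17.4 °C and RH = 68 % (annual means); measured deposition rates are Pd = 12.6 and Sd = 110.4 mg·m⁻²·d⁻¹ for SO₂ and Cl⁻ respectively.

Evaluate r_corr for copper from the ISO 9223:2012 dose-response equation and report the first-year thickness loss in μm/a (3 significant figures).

r_corr = 1.30 μm/a

copper: temperature factor f = -0.080·(7.4) = -0.5920
  Pd branch = 0.0053·Pd^0.26·e^(0.059·RH+f) = 0.3131 μm/a
  Cl⁻ term: 0.01025·110.4^0.27·exp(0.036·68+0.049·17.4) = 0.9903
  r_corr = 0.3131 + 0.9903 = 1.303 μm/a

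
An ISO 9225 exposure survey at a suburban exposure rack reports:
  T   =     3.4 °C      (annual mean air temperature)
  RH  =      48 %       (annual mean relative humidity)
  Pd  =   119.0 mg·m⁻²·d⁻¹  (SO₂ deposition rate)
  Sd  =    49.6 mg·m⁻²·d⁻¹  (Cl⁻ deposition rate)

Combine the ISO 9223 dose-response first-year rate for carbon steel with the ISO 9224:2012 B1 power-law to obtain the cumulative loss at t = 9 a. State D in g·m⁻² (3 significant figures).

D(9) = 669 g·m⁻²

carbon steel: f(T) = +0.150·(T−10) [T≤10 °C] = -0.9900
  Pd branch = 1.77·Pd^0.52·e^(0.02·RH+f) = 20.62 μm/a
  Cl⁻ term: 0.102·49.6^0.62·exp(0.033·48+0.04·3.4) = 6.409
  r_corr = 20.62 + 6.409 = 27.03 μm/a
Power-law: D(9) = r_corr · 9^0.523
  D(9) = 27.03 × 9^0.523 = 27.03 × 3.156 = 85.28 μm
  Mass loss = 85.28 μm × 7.85 g/cm³ = 669.5 g·m⁻²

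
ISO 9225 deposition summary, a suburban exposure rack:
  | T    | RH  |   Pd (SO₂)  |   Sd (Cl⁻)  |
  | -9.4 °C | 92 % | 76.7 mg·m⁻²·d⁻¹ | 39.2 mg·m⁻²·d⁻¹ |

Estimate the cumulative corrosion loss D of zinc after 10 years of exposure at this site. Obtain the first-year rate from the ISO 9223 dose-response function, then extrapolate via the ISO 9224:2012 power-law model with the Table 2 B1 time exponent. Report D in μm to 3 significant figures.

zinc: T≤10 °C ⇒ hinge +0.038·(-9.4−10) = -0.7372
  sulphur-dioxide contribution → 2.869 μm/a
  chloride contribution → 0.133 μm/a
  total first-year rate 3.002 μm/a
ISO 9224: D(t) = r_corr · t^b with b = 0.813 (zinc, B1)
  D(10) = 3.002 × 10^0.813 = 3.002 × 6.501 = 19.51 μm

D(10) = 19.5 μm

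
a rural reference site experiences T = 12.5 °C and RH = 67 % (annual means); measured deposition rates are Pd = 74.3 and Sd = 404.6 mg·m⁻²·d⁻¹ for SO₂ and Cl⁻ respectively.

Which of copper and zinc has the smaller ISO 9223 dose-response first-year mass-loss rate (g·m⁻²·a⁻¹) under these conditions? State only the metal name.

copper: f(T) = -0.080·(T−10) [T>10 °C] = -0.2000
  Pd branch = 0.0053·Pd^0.26·e^(0.059·RH+f) = 0.6929 μm/a
  Sd branch = 0.01025·Sd^0.27·e^(0.036·RH+0.049·T) = 1.067 μm/a
  sum: 0.6929 + 1.067 → r_corr = 1.76 μm/a
  mass loss = 1.76 μm/a × 8.96 g/cm³ = 15.77 g·m⁻²·a⁻¹
zinc: temperature factor f = -0.071·(2.5) = -0.1775
  Pd branch = 0.0129·Pd^0.44·e^(0.046·RH+f) = 1.568 μm/a
  Sd branch = 0.0175·Sd^0.57·e^(0.008·RH+0.085·T) = 2.65 μm/a
  r_corr = 1.568 + 2.65 = 4.218 μm/a
  mass loss = 4.218 μm/a × 7.14 g/cm³ = 30.11 g·m⁻²·a⁻¹
Ordering by g·m⁻²·a⁻¹: zinc (30.1) > copper (15.8)

copper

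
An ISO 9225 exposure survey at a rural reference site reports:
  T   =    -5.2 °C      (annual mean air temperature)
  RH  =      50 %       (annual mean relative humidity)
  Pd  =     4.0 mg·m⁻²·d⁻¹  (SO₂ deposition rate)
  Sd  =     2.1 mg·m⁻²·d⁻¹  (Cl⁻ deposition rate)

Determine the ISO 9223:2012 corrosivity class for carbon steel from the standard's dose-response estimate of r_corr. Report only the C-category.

carbon steel: T≤10 °C ⇒ hinge +0.150·(-5.2−10) = -2.2800
  Pd branch = 1.77·Pd^0.52·e^(0.02·RH+f) = 1.012 μm/a
  Sd branch = 0.102·Sd^0.62·e^(0.033·RH+0.04·T) = 0.6833 μm/a
  sum: 1.012 + 0.6833 → r_corr = 1.695 μm/a
ISO 9223 Table 2 (carbon steel): 1.3 < 1.7 ≤ 25 μm/a ⇒ C2

C2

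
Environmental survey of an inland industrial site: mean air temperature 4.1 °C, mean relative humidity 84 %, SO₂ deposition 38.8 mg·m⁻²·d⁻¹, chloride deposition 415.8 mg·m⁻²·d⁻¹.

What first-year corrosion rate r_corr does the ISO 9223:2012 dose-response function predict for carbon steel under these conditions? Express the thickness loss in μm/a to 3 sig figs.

r_corr = 107 μm/a

carbon steel: f(T) = +0.150·(T−10) [T≤10 °C] = -0.8850
  sulphur-dioxide contribution → 26.27 μm/a
  chloride contribution → 80.8 μm/a
  ⇒ r_corr(carbon steel) = 107.1 μm/a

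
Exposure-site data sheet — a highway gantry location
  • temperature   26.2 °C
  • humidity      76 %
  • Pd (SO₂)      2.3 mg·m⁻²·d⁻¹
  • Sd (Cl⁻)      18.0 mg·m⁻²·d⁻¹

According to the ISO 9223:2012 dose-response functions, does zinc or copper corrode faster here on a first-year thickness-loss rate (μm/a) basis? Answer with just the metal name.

zinc

zinc: temperature factor f = -0.071·(16.2) = -1.1502
  Pd branch = 0.0129·Pd^0.44·e^(0.046·RH+f) = 0.1943 μm/a
  Cl⁻ term: 0.0175·18.0^0.57·exp(0.008·76+0.085·26.2) = 1.548
  r_corr = 0.1943 + 1.548 = 1.742 μm/a
copper: f(T) = -0.080·(T−10) [T>10 °C] = -1.2960
  SO₂ term: 0.0053·2.3^0.26·exp(0.059·76-1.2960) = 0.1595
  Cl⁻ term: 0.01025·18.0^0.27·exp(0.036·76+0.049·26.2) = 1.246
  sum: 0.1595 + 1.246 → r_corr = 1.405 μm/a
Ordering by μm/a: zinc (1.74) > copper (1.41)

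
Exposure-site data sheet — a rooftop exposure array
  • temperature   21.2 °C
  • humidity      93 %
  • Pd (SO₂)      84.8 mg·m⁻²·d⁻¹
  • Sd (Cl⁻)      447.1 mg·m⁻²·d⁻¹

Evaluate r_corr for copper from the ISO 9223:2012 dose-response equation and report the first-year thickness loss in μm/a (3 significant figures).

copper: T>10 °C ⇒ hinge -0.080·(21.2−10) = -0.8960
  sulphur-dioxide contribution → 1.658 μm/a
  chloride contribution → 4.281 μm/a
  total first-year rate 5.938 μm/a

r_corr = 5.94 μm/a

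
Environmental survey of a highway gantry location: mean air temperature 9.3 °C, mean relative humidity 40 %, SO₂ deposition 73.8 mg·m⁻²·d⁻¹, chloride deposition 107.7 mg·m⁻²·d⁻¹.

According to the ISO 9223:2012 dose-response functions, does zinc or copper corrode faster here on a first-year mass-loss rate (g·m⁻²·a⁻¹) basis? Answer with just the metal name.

zinc: temperature factor f = +0.038·(-0.7) = -0.0266
  Pd branch = 0.0129·Pd^0.44·e^(0.046·RH+f) = 0.5249 μm/a
  Cl⁻ term: 0.0175·107.7^0.57·exp(0.008·40+0.085·9.3) = 0.765
  sum: 0.5249 + 0.765 → r_corr = 1.29 μm/a
  mass loss = 1.29 μm/a × 7.14 g/cm³ = 9.21 g·m⁻²·a⁻¹
copper: T≤10 °C ⇒ hinge +0.126·(9.3−10) = -0.0882
  SO₂ term: 0.0053·73.8^0.26·exp(0.059·40-0.0882) = 0.1573
  Cl⁻ term: 0.01025·107.7^0.27·exp(0.036·40+0.049·9.3) = 0.2414
  sum: 0.1573 + 0.2414 → r_corr = 0.3986 μm/a
  mass loss = 0.3986 μm/a × 8.96 g/cm³ = 3.572 g·m⁻²·a⁻¹
Ordering by g·m⁻²·a⁻¹: zinc (9.21) > copper (3.57)

zinc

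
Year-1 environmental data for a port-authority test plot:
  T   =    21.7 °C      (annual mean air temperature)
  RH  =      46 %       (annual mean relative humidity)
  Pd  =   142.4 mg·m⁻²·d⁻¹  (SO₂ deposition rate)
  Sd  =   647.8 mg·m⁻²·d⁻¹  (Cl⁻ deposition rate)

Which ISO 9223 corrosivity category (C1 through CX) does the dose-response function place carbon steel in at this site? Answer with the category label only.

C5

carbon steel: f(T) = -0.054·(T−10) [T>10 °C] = -0.6318
  Pd branch = 1.77·Pd^0.52·e^(0.02·RH+f) = 31.11 μm/a
  Sd branch = 0.102·Sd^0.62·e^(0.033·RH+0.04·T) = 61.36 μm/a
  r_corr = 31.11 + 61.36 = 92.48 μm/a
Category bounds: 80…200 μm/a bracket r_corr ⇒ C5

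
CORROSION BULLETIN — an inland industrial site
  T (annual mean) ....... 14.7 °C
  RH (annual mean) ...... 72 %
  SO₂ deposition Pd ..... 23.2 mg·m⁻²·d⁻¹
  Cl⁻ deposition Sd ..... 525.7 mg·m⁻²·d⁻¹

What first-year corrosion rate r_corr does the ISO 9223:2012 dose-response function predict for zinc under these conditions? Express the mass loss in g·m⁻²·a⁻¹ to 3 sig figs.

r_corr = 34.8 g·m⁻²·a⁻¹

zinc: T>10 °C ⇒ hinge -0.071·(14.7−10) = -0.3337
  Pd branch = 0.0129·Pd^0.44·e^(0.046·RH+f) = 1.011 μm/a
  Cl⁻ term: 0.0175·525.7^0.57·exp(0.008·72+0.085·14.7) = 3.861
  r_corr = 1.011 + 3.861 = 4.872 μm/a
Convert to mass loss: 4.872 μm/a × 7.14 g/cm³ = 34.79 g·m⁻²·a⁻¹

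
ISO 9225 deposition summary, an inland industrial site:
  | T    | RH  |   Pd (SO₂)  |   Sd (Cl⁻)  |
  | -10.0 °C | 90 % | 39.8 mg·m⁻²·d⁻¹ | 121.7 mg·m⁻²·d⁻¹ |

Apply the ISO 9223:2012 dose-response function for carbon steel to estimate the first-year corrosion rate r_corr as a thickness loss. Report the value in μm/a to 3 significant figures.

carbon steel: temperature factor f = +0.150·(-20.0) = -3.0000
  SO₂ term: 1.77·39.8^0.52·exp(0.02·90-3.0000) = 3.62
  Cl⁻ term: 0.102·121.7^0.62·exp(0.033·90+0.04·-10.0) = 26.16
  r_corr = 3.62 + 26.16 = 29.78 μm/a

r_corr = 29.8 μm/a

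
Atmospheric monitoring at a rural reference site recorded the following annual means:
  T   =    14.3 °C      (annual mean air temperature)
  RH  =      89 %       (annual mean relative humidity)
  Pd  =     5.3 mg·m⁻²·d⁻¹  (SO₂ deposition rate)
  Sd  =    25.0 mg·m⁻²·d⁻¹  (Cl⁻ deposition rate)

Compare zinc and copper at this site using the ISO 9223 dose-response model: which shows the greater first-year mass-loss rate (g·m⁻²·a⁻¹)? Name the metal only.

zinc: f(T) = -0.071·(T−10) [T>10 °C] = -0.3053
  SO₂ term: 0.0129·5.3^0.44·exp(0.046·89-0.3053) = 1.188
  Cl⁻ term: 0.0175·25.0^0.57·exp(0.008·89+0.085·14.3) = 0.7533
  r_corr = 1.188 + 0.7533 = 1.941 μm/a
  mass loss = 1.941 μm/a × 7.14 g/cm³ = 13.86 g·m⁻²·a⁻¹
copper: temperature factor f = -0.080·(4.3) = -0.3440
  Pd branch = 0.0053·Pd^0.26·e^(0.059·RH+f) = 1.106 μm/a
  Cl⁻ term: 0.01025·25.0^0.27·exp(0.036·89+0.049·14.3) = 1.213
  r_corr = 1.106 + 1.213 = 2.319 μm/a
  mass loss = 2.319 μm/a × 8.96 g/cm³ = 20.78 g·m⁻²·a⁻¹
Ordering by g·m⁻²·a⁻¹: copper (20.8) > zinc (13.9)

copper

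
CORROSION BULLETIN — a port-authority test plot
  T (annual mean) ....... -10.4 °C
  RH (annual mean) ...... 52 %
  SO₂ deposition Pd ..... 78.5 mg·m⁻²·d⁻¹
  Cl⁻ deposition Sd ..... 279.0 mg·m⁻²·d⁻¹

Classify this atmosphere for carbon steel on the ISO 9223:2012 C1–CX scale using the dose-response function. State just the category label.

carbon steel: temperature factor f = +0.150·(-20.4) = -3.0600
  SO₂ term: 1.77·78.5^0.52·exp(0.02·52-3.0600) = 2.27
  Sd branch = 0.102·Sd^0.62·e^(0.033·RH+0.04·T) = 12.29 μm/a
  sum: 2.27 + 12.29 → r_corr = 14.56 μm/a
14.6 μm/a falls in (1.3, 25] for carbon steel → category C2

C2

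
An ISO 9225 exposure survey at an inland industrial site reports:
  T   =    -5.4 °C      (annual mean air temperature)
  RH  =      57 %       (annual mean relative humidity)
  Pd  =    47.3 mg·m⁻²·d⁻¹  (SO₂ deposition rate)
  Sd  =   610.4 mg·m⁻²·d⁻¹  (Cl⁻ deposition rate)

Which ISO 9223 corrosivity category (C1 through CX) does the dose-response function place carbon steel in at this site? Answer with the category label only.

carbon steel: temperature factor f = +0.150·(-15.4) = -2.3100
  Pd branch = 1.77·Pd^0.52·e^(0.02·RH+f) = 4.081 μm/a
  Sd branch = 0.102·Sd^0.62·e^(0.033·RH+0.04·T) = 28.76 μm/a
  sum: 4.081 + 28.76 → r_corr = 32.84 μm/a
Category bounds: 25…50 μm/a bracket r_corr ⇒ C3

C3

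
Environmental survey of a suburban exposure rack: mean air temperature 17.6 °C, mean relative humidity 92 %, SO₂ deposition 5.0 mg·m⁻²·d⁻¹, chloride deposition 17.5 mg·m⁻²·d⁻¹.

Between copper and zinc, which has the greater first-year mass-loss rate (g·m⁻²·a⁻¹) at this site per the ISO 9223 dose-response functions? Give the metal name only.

copper

copper: temperature factor f = -0.080·(7.6) = -0.6080
  SO₂ term: 0.0053·5.0^0.26·exp(0.059·92-0.6080) = 0.9984
  Cl⁻ term: 0.01025·17.5^0.27·exp(0.036·92+0.049·17.6) = 1.443
  sum: 0.9984 + 1.443 → r_corr = 2.441 μm/a
  mass loss = 2.441 μm/a × 8.96 g/cm³ = 21.87 g·m⁻²·a⁻¹
zinc: T>10 °C ⇒ hinge -0.071·(17.6−10) = -0.5396
  SO₂ term: 0.0129·5.0^0.44·exp(0.046·92-0.5396) = 1.051
  Sd branch = 0.0175·Sd^0.57·e^(0.008·RH+0.085·T) = 0.8335 μm/a
  sum: 1.051 + 0.8335 → r_corr = 1.885 μm/a
  mass loss = 1.885 μm/a × 7.14 g/cm³ = 13.46 g·m⁻²·a⁻¹
Ordering by g·m⁻²·a⁻¹: copper (21.9) > zinc (13.5)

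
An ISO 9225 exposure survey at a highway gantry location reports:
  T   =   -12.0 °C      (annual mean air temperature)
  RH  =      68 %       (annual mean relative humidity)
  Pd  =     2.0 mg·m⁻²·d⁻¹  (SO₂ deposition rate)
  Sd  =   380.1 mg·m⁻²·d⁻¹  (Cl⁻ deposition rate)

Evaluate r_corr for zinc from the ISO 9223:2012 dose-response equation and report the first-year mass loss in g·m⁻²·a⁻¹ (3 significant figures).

zinc: f(T) = +0.038·(T−10) [T≤10 °C] = -0.8360
  SO₂ term: 0.0129·2.0^0.44·exp(0.046·68-0.8360) = 0.1732
  Cl⁻ term: 0.0175·380.1^0.57·exp(0.008·68+0.085·-12.0) = 0.3213
  r_corr = 0.1732 + 0.3213 = 0.4944 μm/a
Convert to mass loss: 0.4944 μm/a × 7.14 g/cm³ = 3.53 g·m⁻²·a⁻¹

r_corr = 3.53 g·m⁻²·a⁻¹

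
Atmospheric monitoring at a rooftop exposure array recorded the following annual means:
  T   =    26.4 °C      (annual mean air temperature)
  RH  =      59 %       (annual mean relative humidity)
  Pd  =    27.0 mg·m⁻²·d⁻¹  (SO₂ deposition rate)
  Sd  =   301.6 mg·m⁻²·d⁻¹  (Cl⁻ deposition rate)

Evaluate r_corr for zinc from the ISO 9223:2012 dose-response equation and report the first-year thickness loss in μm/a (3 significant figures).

r_corr = 7.11 μm/a

zinc: temperature factor f = -0.071·(16.4) = -1.1644
  SO₂ term: 0.0129·27.0^0.44·exp(0.046·59-1.1644) = 0.259
  Sd branch = 0.0175·Sd^0.57·e^(0.008·RH+0.085·T) = 6.853 μm/a
  sum: 0.259 + 6.853 → r_corr = 7.112 μm/a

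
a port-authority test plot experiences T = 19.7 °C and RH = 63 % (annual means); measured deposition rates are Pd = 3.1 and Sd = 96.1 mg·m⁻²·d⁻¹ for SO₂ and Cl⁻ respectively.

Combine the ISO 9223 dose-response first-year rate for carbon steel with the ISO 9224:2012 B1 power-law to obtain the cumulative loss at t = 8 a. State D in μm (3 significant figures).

carbon steel: temperature factor f = -0.054·(9.7) = -0.5238
  sulphur-dioxide contribution → 6.656 μm/a
  chloride contribution → 30.41 μm/a
  total first-year rate 37.07 μm/a
Power-law: D(8) = r_corr · 8^0.523
  D(8) = 37.07 × 8^0.523 = 37.07 × 2.967 = 110 μm

D(8) = 110 μm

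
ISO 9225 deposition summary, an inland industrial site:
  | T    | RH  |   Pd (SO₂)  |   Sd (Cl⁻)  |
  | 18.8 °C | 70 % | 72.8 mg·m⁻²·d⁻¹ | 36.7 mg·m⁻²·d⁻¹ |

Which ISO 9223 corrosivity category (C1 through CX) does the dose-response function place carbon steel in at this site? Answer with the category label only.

C4

carbon steel: temperature factor f = -0.054·(8.8) = -0.4752
  SO₂ term: 1.77·72.8^0.52·exp(0.02·70-0.4752) = 41.49
  Sd branch = 0.102·Sd^0.62·e^(0.033·RH+0.04·T) = 20.35 μm/a
  sum: 41.49 + 20.35 → r_corr = 61.83 μm/a
61.8 μm/a falls in (50, 80] for carbon steel → category C4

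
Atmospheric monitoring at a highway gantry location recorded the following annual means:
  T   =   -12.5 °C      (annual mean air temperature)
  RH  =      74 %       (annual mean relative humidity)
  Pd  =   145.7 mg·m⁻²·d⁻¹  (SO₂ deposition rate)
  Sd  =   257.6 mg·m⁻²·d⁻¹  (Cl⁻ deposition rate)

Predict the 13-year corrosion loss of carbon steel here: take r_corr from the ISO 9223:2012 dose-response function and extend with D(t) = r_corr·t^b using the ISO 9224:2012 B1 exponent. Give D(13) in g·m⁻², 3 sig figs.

carbon steel: T≤10 °C ⇒ hinge +0.150·(-12.5−10) = -3.3750
  SO₂ term: 1.77·145.7^0.52·exp(0.02·74-3.3750) = 3.548
  Sd branch = 0.102·Sd^0.62·e^(0.033·RH+0.04·T) = 22.22 μm/a
  sum: 3.548 + 22.22 → r_corr = 25.77 μm/a
ISO 9224: D(t) = r_corr · t^b with b = 0.523 (carbon steel, B1)
  D(13) = 25.77 × 13^0.523 = 25.77 × 3.825 = 98.56 μm
  Mass loss = 98.56 μm × 7.85 g/cm³ = 773.7 g·m⁻²

D(13) = 774 g·m⁻²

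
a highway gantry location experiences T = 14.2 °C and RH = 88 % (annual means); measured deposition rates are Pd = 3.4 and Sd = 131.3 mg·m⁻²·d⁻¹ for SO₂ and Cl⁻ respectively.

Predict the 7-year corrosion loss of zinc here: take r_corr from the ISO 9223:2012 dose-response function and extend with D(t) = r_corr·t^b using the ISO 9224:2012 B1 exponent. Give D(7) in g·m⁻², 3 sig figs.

D(7) = 98.9 g·m⁻²

zinc: T>10 °C ⇒ hinge -0.071·(14.2−10) = -0.2982
  Pd branch = 0.0129·Pd^0.44·e^(0.046·RH+f) = 0.9396 μm/a
  Sd branch = 0.0175·Sd^0.57·e^(0.008·RH+0.085·T) = 1.907 μm/a
  r_corr = 0.9396 + 1.907 = 2.847 μm/a
Power-law: D(7) = r_corr · 7^0.813
  D(7) = 2.847 × 7^0.813 = 2.847 × 4.865 = 13.85 μm
  Mass loss = 13.85 μm × 7.14 g/cm³ = 98.88 g·m⁻²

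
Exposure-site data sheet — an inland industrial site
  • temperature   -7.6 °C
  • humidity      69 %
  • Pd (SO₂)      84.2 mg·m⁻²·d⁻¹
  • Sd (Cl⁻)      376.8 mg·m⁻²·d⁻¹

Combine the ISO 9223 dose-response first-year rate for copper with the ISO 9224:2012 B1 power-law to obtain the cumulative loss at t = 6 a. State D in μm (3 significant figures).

copper: temperature factor f = +0.126·(-17.6) = -2.2176
  Pd branch = 0.0053·Pd^0.26·e^(0.059·RH+f) = 0.1071 μm/a
  Cl⁻ term: 0.01025·376.8^0.27·exp(0.036·69+0.049·-7.6) = 0.4201
  r_corr = 0.1071 + 0.4201 = 0.5272 μm/a
Long-term exponent b (ISO 9224 Table 2, B1) = 0.667
  D(6) = 0.5272 × 6^0.667 = 0.5272 × 3.304 = 1.742 μm

D(6) = 1.74 μm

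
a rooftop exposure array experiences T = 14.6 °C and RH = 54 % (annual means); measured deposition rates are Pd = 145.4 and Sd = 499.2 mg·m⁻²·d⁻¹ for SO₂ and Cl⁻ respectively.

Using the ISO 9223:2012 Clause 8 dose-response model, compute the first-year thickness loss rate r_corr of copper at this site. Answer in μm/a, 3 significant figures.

r_corr = 1.11 μm/a

copper: T>10 °C ⇒ hinge -0.080·(14.6−10) = -0.3680
  Pd branch = 0.0053·Pd^0.26·e^(0.059·RH+f) = 0.3239 μm/a
  Sd branch = 0.01025·Sd^0.27·e^(0.036·RH+0.049·T) = 0.7838 μm/a
  sum: 0.3239 + 0.7838 → r_corr = 1.108 μm/a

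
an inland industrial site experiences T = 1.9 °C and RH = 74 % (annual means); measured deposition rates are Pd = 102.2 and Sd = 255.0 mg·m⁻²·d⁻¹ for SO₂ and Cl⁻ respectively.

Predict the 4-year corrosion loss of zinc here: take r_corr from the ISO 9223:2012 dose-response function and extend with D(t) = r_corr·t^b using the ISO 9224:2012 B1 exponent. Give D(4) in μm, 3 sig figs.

zinc: T≤10 °C ⇒ hinge +0.038·(1.9−10) = -0.3078
  sulphur-dioxide contribution → 2.185 μm/a
  chloride contribution → 0.875 μm/a
  ⇒ r_corr(zinc) = 3.06 μm/a
Power-law: D(4) = r_corr · 4^0.813
  D(4) = 3.06 × 4^0.813 = 3.06 × 3.087 = 9.444 μm

D(4) = 9.44 μm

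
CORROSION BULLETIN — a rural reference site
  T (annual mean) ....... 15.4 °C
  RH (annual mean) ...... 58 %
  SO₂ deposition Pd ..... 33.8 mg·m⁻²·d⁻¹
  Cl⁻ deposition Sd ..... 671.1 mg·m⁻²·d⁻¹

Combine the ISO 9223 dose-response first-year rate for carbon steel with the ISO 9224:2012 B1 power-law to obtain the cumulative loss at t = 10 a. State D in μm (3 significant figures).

D(10) = 329 μm

carbon steel: f(T) = -0.054·(T−10) [T>10 °C] = -0.2916
  SO₂ term: 1.77·33.8^0.52·exp(0.02·58-0.2916) = 26.31
  Sd branch = 0.102·Sd^0.62·e^(0.033·RH+0.04·T) = 72.44 μm/a
  sum: 26.31 + 72.44 → r_corr = 98.75 μm/a
ISO 9224: D(t) = r_corr · t^b with b = 0.523 (carbon steel, B1)
  D(10) = 98.75 × 10^0.523 = 98.75 × 3.334 = 329.3 μm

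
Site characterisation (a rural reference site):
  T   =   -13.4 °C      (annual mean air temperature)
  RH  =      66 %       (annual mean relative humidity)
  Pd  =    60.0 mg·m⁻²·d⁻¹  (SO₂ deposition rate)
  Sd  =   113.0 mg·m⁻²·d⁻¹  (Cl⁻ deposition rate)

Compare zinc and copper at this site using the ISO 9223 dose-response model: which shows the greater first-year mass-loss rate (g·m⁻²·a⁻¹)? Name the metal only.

zinc: f(T) = +0.038·(T−10) [T≤10 °C] = -0.8892
  SO₂ term: 0.0129·60.0^0.44·exp(0.046·66-0.8892) = 0.6688
  Sd branch = 0.0175·Sd^0.57·e^(0.008·RH+0.085·T) = 0.1406 μm/a
  r_corr = 0.6688 + 0.1406 = 0.8094 μm/a
  mass loss = 0.8094 μm/a × 7.14 g/cm³ = 5.779 g·m⁻²·a⁻¹
copper: f(T) = +0.126·(T−10) [T≤10 °C] = -2.9484
  SO₂ term: 0.0053·60.0^0.26·exp(0.059·66-2.9484) = 0.03956
  Cl⁻ term: 0.01025·113.0^0.27·exp(0.036·66+0.049·-13.4) = 0.205
  r_corr = 0.03956 + 0.205 = 0.2446 μm/a
  mass loss = 0.2446 μm/a × 8.96 g/cm³ = 2.191 g·m⁻²·a⁻¹
Ordering by g·m⁻²·a⁻¹: zinc (5.78) > copper (2.19)

zinc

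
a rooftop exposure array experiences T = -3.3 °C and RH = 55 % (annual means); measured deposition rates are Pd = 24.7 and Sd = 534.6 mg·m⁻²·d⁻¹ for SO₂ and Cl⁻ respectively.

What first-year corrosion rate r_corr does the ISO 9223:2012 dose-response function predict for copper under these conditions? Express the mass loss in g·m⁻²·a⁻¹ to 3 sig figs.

copper: temperature factor f = +0.126·(-13.3) = -1.6758
  Pd branch = 0.0053·Pd^0.26·e^(0.059·RH+f) = 0.0586 μm/a
  Sd branch = 0.01025·Sd^0.27·e^(0.036·RH+0.049·T) = 0.3443 μm/a
  sum: 0.0586 + 0.3443 → r_corr = 0.4029 μm/a
Convert to mass loss: 0.4029 μm/a × 8.96 g/cm³ = 3.61 g·m⁻²·a⁻¹

r_corr = 3.61 g·m⁻²·a⁻¹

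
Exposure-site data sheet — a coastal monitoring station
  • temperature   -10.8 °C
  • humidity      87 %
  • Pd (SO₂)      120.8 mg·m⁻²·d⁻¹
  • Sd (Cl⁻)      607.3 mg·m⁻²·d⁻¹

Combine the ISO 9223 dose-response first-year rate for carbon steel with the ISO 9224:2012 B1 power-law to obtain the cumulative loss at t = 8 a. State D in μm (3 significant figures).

D(8) = 200 μm

carbon steel: temperature factor f = +0.150·(-20.8) = -3.1200
  sulphur-dioxide contribution → 5.387 μm/a
  chloride contribution → 62.17 μm/a
  total first-year rate 67.55 μm/a
Power-law: D(8) = r_corr · 8^0.523
  D(8) = 67.55 × 8^0.523 = 67.55 × 2.967 = 200.4 μm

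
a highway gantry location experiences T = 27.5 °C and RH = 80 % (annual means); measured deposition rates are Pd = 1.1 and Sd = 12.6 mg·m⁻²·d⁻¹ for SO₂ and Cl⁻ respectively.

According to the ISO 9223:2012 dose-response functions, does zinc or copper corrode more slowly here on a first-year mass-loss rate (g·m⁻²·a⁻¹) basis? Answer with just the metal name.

zinc

zinc: f(T) = -0.071·(T−10) [T>10 °C] = -1.2425
  sulphur-dioxide contribution → 0.154 μm/a
  chloride contribution → 1.457 μm/a
  total first-year rate 1.611 μm/a
  mass loss = 1.611 μm/a × 7.14 g/cm³ = 11.5 g·m⁻²·a⁻¹
copper: f(T) = -0.080·(T−10) [T>10 °C] = -1.4000
  sulphur-dioxide contribution → 0.1503 μm/a
  chloride contribution → 1.393 μm/a
  total first-year rate 1.543 μm/a
  mass loss = 1.543 μm/a × 8.96 g/cm³ = 13.82 g·m⁻²·a⁻¹
Ordering by g·m⁻²·a⁻¹: copper (13.8) > zinc (11.5)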